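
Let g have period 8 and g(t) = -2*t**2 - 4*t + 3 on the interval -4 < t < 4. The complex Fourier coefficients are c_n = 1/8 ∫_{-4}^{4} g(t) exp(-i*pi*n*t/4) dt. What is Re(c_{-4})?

Since g is real-valued, Re(c_{-4}) = 1/8 ∫_{-4}^{4} g(t) cos(-pi*t) dt = a_{4}/2.
Integrating by parts twice (tabular method), an antiderivative of (-2*t**2 - 4*t + 3) cos(-pi*t) is -2*t**2*sin(pi*t)/pi - 4*t*sin(pi*t)/pi - 4*t*cos(pi*t)/pi**2 + 4*sin(pi*t)/pi**3 + 3*sin(pi*t)/pi - 4*cos(pi*t)/pi**2; evaluating from -4 to 4: ∫_{-4}^{4} (-2*t**2 - 4*t + 3) cos(-pi*t) dt = (-20/pi**2) - (12/pi**2) = -32/pi**2.
Hence Re(c_{-4}) = (1/8)·(-32/pi**2) = -4/pi**2.

-4/pi**2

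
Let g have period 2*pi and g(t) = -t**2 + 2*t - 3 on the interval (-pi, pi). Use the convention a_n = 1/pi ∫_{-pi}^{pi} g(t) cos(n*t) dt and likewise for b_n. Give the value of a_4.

a_4 = 1/pi ∫_{-pi}^{pi} g(t) cos(4*t) dt.
Integrating by parts twice (tabular method), an antiderivative of (-t**2 + 2*t - 3) cos(4*t) is -t**2*sin(4*t)/4 + t*sin(4*t)/2 - t*cos(4*t)/8 - 23*sin(4*t)/32 + cos(4*t)/8; evaluating from -pi to pi: ∫_{-pi}^{pi} (-t**2 + 2*t - 3) cos(4*t) dt = (1/8 - pi/8) - (1/8 + pi/8) = -pi/4.
Hence a_4 = (1/pi)·(-pi/4) = -1/4.

-1/4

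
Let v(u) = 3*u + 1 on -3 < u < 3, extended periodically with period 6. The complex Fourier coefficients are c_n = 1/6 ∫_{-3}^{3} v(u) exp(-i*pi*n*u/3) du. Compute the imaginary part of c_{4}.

9/(4*pi)

Since v is real-valued, Im(c_{4}) = -1/6 ∫_{-3}^{3} v(u) sin(4*pi*u/3) du = -b_{4}/2.
Integrating by parts (boundary term plus one more integral), an antiderivative of (3*u + 1) sin(4*pi*u/3) is -9*u*cos(4*pi*u/3)/(4*pi) + 27*sin(4*pi*u/3)/(16*pi**2) - 3*cos(4*pi*u/3)/(4*pi); evaluating from -3 to 3: ∫_{-3}^{3} (3*u + 1) sin(4*pi*u/3) du = (-15/(2*pi)) - (6/pi) = -27/(2*pi).
Hence Im(c_{4}) = (-1/6)·(-27/(2*pi)) = 9/(4*pi).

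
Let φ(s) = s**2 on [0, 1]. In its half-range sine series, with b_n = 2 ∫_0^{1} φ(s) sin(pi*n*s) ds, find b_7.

b_7 = 2 ∫_0^{1} (s**2) sin(7*pi*s) ds.
Integrating by parts twice (tabular method), an antiderivative of (s**2) sin(7*pi*s) is -s**2*cos(7*pi*s)/(7*pi) + 2*s*sin(7*pi*s)/(49*pi**2) + 2*cos(7*pi*s)/(343*pi**3); evaluating from 0 to 1: ∫_{0}^{1} (s**2) sin(7*pi*s) ds = ((-2 + 49*pi**2)/(343*pi**3)) - (2/(343*pi**3)) = (-4 + 49*pi**2)/(343*pi**3).
Hence b_7 = 2·((-4 + 49*pi**2)/(343*pi**3)) = 2*(-4 + 49*pi**2)/(343*pi**3).

2*(-4 + 49*pi**2)/(343*pi**3)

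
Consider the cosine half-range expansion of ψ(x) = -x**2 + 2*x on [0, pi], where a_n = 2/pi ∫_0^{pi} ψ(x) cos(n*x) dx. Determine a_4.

a_4 = 2/pi ∫_0^{pi} (-x**2 + 2*x) cos(4*x) dx.
Integrating by parts twice (tabular method), an antiderivative of (-x**2 + 2*x) cos(4*x) is -x**2*sin(4*x)/4 + x*sin(4*x)/2 - x*cos(4*x)/8 + sin(4*x)/32 + cos(4*x)/8; evaluating from 0 to pi: ∫_{0}^{pi} (-x**2 + 2*x) cos(4*x) dx = (1/8 - pi/8) - (1/8) = -pi/8.
Hence a_4 = (2/pi)·(-pi/8) = -1/4.

-1/4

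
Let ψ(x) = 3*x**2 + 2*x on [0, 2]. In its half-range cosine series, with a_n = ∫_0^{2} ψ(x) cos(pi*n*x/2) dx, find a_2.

12/pi**2

a_2 = ∫_0^{2} (3*x**2 + 2*x) cos(pi*x) dx.
Integrating by parts twice (tabular method), an antiderivative of (3*x**2 + 2*x) cos(pi*x) is 3*x**2*sin(pi*x)/pi + 2*x*sin(pi*x)/pi + 6*x*cos(pi*x)/pi**2 - 6*sin(pi*x)/pi**3 + 2*cos(pi*x)/pi**2; evaluating from 0 to 2: ∫_{0}^{2} (3*x**2 + 2*x) cos(pi*x) dx = (14/pi**2) - (2/pi**2) = 12/pi**2.
Hence a_2 = 12/pi**2.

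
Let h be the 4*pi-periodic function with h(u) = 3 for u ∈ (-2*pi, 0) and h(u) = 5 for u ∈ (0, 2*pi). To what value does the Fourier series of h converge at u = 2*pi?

4

At u = 2*pi the one-sided limits are h(2*pi^-) = 5 and h(2*pi^+) = 3.
By Dirichlet's theorem the series converges to their average, [(5) + (3)]/2 = 4.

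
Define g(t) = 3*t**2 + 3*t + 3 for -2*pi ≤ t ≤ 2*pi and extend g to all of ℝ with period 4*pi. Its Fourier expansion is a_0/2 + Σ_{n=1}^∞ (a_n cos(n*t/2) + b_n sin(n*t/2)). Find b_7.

b_7 = (1/(2*pi)) ∫_{-2*pi}^{2*pi} g(t) sin(7*t/2) dt.
Integrating by parts twice (tabular method), an antiderivative of (3*t**2 + 3*t + 3) sin(7*t/2) is -6*t**2*cos(7*t/2)/7 + 24*t*sin(7*t/2)/49 - 6*t*cos(7*t/2)/7 + 12*sin(7*t/2)/49 - 246*cos(7*t/2)/343; evaluating from -2*pi to 2*pi: ∫_{-2*pi}^{2*pi} (3*t**2 + 3*t + 3) sin(7*t/2) dt = (246/343 + 12*pi/7 + 24*pi**2/7) - (-12*pi/7 + 246/343 + 24*pi**2/7) = 24*pi/7.
Hence b_7 = (1/(2*pi))·(24*pi/7) = 12/7.

12/7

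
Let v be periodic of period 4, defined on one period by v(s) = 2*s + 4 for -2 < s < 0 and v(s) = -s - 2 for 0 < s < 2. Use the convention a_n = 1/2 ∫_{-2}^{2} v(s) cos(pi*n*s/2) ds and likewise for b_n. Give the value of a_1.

a_1 = 1/2 ∫_{-2}^{2} v(s) cos(pi*s/2) ds.
Split the integral at the breakpoints.
Integrating by parts (boundary term plus one more integral), an antiderivative of (2*s + 4) cos(pi*s/2) is 4*s*sin(pi*s/2)/pi + 8*sin(pi*s/2)/pi + 8*cos(pi*s/2)/pi**2; evaluating from -2 to 0: ∫_{-2}^{0} (2*s + 4) cos(pi*s/2) ds = (8/pi**2) - (-8/pi**2) = 16/pi**2.
Integrating by parts (boundary term plus one more integral), an antiderivative of (-s - 2) cos(pi*s/2) is -2*s*sin(pi*s/2)/pi - 4*sin(pi*s/2)/pi - 4*cos(pi*s/2)/pi**2; evaluating from 0 to 2: ∫_{0}^{2} (-s - 2) cos(pi*s/2) ds = (4/pi**2) - (-4/pi**2) = 8/pi**2.
Summing the pieces and multiplying by (1/2) gives a_1 = 12/pi**2.

12/pi**2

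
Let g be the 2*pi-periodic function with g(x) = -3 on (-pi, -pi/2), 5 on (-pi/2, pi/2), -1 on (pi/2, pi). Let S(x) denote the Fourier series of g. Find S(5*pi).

x = 5*pi differs from x = pi by 2 full period(s), and the series is 2*pi-periodic.
At x = pi the one-sided limits are g(pi^-) = -1 and g(pi^+) = -3.
By Dirichlet's theorem the series converges to their average, [(-1) + (-3)]/2 = -2.

-2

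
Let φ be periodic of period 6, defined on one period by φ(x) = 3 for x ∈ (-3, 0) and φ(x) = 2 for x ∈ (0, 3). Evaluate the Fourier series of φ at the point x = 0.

5/2

At x = 0 the one-sided limits are φ(0^-) = 3 and φ(0^+) = 2.
By Dirichlet's theorem the series converges to their average, [(3) + (2)]/2 = 5/2.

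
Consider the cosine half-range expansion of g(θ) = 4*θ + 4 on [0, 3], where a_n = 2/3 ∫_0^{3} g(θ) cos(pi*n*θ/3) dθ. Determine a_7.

-48/(49*pi**2)

a_7 = 2/3 ∫_0^{3} (4*θ + 4) cos(7*pi*θ/3) dθ.
Integrating by parts (boundary term plus one more integral), an antiderivative of (4*θ + 4) cos(7*pi*θ/3) is 12*θ*sin(7*pi*θ/3)/(7*pi) + 12*sin(7*pi*θ/3)/(7*pi) + 36*cos(7*pi*θ/3)/(49*pi**2); evaluating from 0 to 3: ∫_{0}^{3} (4*θ + 4) cos(7*pi*θ/3) dθ = (-36/(49*pi**2)) - (36/(49*pi**2)) = -72/(49*pi**2).
Hence a_7 = (2/3)·(-72/(49*pi**2)) = -48/(49*pi**2).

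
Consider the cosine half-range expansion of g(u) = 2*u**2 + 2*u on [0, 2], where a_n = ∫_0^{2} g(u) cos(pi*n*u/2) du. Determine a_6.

8/(9*pi**2)

a_6 = ∫_0^{2} (2*u**2 + 2*u) cos(3*pi*u) du.
Integrating by parts twice (tabular method), an antiderivative of (2*u**2 + 2*u) cos(3*pi*u) is 2*u**2*sin(3*pi*u)/(3*pi) + 2*u*sin(3*pi*u)/(3*pi) + 4*u*cos(3*pi*u)/(9*pi**2) - 4*sin(3*pi*u)/(27*pi**3) + 2*cos(3*pi*u)/(9*pi**2); evaluating from 0 to 2: ∫_{0}^{2} (2*u**2 + 2*u) cos(3*pi*u) du = (10/(9*pi**2)) - (2/(9*pi**2)) = 8/(9*pi**2).
Hence a_6 = 8/(9*pi**2).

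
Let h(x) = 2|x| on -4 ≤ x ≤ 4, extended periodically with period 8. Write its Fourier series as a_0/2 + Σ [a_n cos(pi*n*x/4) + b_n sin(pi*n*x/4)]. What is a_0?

a_0 = 1/4 ∫_{-4}^{4} h(x) dx = 1/4 · (32) = 8.

8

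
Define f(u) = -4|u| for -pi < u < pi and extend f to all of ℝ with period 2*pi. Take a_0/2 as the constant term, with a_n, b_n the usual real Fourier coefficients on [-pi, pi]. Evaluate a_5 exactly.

a_5 = 1/pi ∫_{-pi}^{pi} f(u) cos(5*u) du.
f is even and cos(5*u) is even, so the integrand is even and a_5 = 2/pi ∫_0^{pi} f(u) cos(5*u) du.
Integrating by parts (boundary term plus one more integral), an antiderivative of (-4*u) cos(5*u) is -4*u*sin(5*u)/5 - 4*cos(5*u)/25; evaluating from 0 to pi: ∫_{0}^{pi} (-4*u) cos(5*u) du = (4/25) - (-4/25) = 8/25.
Hence a_5 = (2/pi)·(8/25) = 16/(25*pi).

16/(25*pi)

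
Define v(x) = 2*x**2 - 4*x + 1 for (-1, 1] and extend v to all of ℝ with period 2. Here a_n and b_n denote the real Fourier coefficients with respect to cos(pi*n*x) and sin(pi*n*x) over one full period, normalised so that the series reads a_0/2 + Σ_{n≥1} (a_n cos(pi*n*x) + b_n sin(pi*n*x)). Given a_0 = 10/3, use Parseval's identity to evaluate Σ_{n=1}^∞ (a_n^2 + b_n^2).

512/45

Parseval: a_0^2/2 + Σ_{n≥1} (a_n^2+b_n^2) = ∫_{-1}^{1} v(x)^2 dx = 254/15.
Subtract a_0^2/2 = 50/9: Σ (a_n^2+b_n^2) = 512/45.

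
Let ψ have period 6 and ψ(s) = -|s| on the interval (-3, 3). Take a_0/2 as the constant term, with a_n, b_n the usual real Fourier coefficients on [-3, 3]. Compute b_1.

b_1 = 1/3 ∫_{-3}^{3} ψ(s) sin(pi*s/3) ds.
ψ is even and sin(pi*s/3) is odd, so the integrand is odd over a symmetric interval and the integral vanishes.

0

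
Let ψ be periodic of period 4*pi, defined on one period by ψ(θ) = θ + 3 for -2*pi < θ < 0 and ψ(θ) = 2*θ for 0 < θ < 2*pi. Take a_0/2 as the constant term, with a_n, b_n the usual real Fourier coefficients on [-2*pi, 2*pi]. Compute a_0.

a_0 = (1/(2*pi)) ∫_{-2*pi}^{2*pi} ψ(θ) dθ = (1/(2*pi)) · (2*pi*(3 + pi)) = 3 + pi.

3 + pi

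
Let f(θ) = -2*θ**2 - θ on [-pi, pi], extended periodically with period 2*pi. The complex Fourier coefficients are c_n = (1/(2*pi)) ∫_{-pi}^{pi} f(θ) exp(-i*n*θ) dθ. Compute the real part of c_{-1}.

4

Since f is real-valued, Re(c_{-1}) = (1/(2*pi)) ∫_{-pi}^{pi} f(θ) cos(-θ) dθ = a_{1}/2.
Integrating by parts twice (tabular method), an antiderivative of (-2*θ**2 - θ) cos(-θ) is -2*θ**2*sin(θ) - θ*sin(θ) - 4*θ*cos(θ) + 4*sin(θ) - cos(θ); evaluating from -pi to pi: ∫_{-pi}^{pi} (-2*θ**2 - θ) cos(-θ) dθ = (1 + 4*pi) - (1 - 4*pi) = 8*pi.
Hence Re(c_{-1}) = (1/(2*pi))·(8*pi) = 4.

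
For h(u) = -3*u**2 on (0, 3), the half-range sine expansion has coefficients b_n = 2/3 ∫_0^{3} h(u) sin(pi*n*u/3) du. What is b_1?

b_1 = 2/3 ∫_0^{3} (-3*u**2) sin(pi*u/3) du.
Integrating by parts twice (tabular method), an antiderivative of (-3*u**2) sin(pi*u/3) is 9*u**2*cos(pi*u/3)/pi - 54*u*sin(pi*u/3)/pi**2 - 162*cos(pi*u/3)/pi**3; evaluating from 0 to 3: ∫_{0}^{3} (-3*u**2) sin(pi*u/3) du = (-81/pi + 162/pi**3) - (-162/pi**3) = -81/pi + 324/pi**3.
Hence b_1 = (2/3)·(-81/pi + 324/pi**3) = -54/pi + 216/pi**3.

-54/pi + 216/pi**3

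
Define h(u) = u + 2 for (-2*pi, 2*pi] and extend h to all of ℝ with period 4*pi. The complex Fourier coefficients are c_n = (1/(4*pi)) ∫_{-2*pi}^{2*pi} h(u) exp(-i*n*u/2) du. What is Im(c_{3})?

-2/3

Since h is real-valued, Im(c_{3}) = -(1/(4*pi)) ∫_{-2*pi}^{2*pi} h(u) sin(3*u/2) du = -b_{3}/2.
Integrating by parts (boundary term plus one more integral), an antiderivative of (u + 2) sin(3*u/2) is -2*u*cos(3*u/2)/3 + 4*sin(3*u/2)/9 - 4*cos(3*u/2)/3; evaluating from -2*pi to 2*pi: ∫_{-2*pi}^{2*pi} (u + 2) sin(3*u/2) du = (4/3 + 4*pi/3) - (4/3 - 4*pi/3) = 8*pi/3.
Hence Im(c_{3}) = (-1/(4*pi))·(8*pi/3) = -2/3.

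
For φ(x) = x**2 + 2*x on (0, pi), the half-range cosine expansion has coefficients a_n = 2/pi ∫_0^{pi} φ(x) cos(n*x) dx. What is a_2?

a_2 = 2/pi ∫_0^{pi} (x**2 + 2*x) cos(2*x) dx.
Integrating by parts twice (tabular method), an antiderivative of (x**2 + 2*x) cos(2*x) is x**2*sin(2*x)/2 + x*sin(2*x) + x*cos(2*x)/2 - sin(2*x)/4 + cos(2*x)/2; evaluating from 0 to pi: ∫_{0}^{pi} (x**2 + 2*x) cos(2*x) dx = (1/2 + pi/2) - (1/2) = pi/2.
Hence a_2 = (2/pi)·(pi/2) = 1.

1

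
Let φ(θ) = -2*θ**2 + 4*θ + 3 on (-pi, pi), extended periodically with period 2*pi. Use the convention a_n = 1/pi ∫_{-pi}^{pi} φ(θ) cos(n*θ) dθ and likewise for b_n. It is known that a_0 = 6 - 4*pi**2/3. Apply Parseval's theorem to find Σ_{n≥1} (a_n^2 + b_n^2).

32*pi**2*(pi**2 + 15)/45

Parseval: a_0^2/2 + Σ_{n≥1} (a_n^2+b_n^2) = 1/pi ∫_{-pi}^{pi} φ(θ)^2 dθ = 18 + 8*pi**2/3 + 8*pi**4/5.
Subtract a_0^2/2 = 2*(9 - 2*pi**2)**2/9: Σ (a_n^2+b_n^2) = 32*pi**2*(pi**2 + 15)/45.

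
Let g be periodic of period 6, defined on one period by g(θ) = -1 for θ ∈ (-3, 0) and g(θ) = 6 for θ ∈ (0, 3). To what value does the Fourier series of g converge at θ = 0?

5/2

At θ = 0 the one-sided limits are g(0^-) = -1 and g(0^+) = 6.
By Dirichlet's theorem the series converges to their average, [(-1) + (6)]/2 = 5/2.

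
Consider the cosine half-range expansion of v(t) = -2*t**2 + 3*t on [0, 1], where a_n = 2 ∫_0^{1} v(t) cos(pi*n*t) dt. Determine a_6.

a_6 = 2 ∫_0^{1} (-2*t**2 + 3*t) cos(6*pi*t) dt.
Integrating by parts twice (tabular method), an antiderivative of (-2*t**2 + 3*t) cos(6*pi*t) is -t**2*sin(6*pi*t)/(3*pi) + t*sin(6*pi*t)/(2*pi) - t*cos(6*pi*t)/(9*pi**2) + sin(6*pi*t)/(54*pi**3) + cos(6*pi*t)/(12*pi**2); evaluating from 0 to 1: ∫_{0}^{1} (-2*t**2 + 3*t) cos(6*pi*t) dt = (-1/(36*pi**2)) - (1/(12*pi**2)) = -1/(9*pi**2).
Hence a_6 = 2·(-1/(9*pi**2)) = -2/(9*pi**2).

-2/(9*pi**2)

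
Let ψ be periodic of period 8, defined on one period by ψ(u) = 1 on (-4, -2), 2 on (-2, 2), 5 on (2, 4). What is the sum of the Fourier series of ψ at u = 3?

5

ψ is continuous at u = 3 with value 5, so the series converges to 5 there.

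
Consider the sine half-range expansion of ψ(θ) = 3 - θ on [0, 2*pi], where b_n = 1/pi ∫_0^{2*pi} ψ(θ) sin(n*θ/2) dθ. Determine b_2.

b_2 = 1/pi ∫_0^{2*pi} (3 - θ) sin(θ) dθ.
Integrating by parts (boundary term plus one more integral), an antiderivative of (3 - θ) sin(θ) is θ*cos(θ) - sin(θ) - 3*cos(θ); evaluating from 0 to 2*pi: ∫_{0}^{2*pi} (3 - θ) sin(θ) dθ = (-3 + 2*pi) - (-3) = 2*pi.
Hence b_2 = (1/pi)·(2*pi) = 2.

2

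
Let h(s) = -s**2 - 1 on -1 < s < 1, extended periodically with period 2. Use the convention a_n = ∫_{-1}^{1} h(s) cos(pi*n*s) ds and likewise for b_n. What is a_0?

a_0 = ∫_{-1}^{1} h(s) ds = -8/3.

-8/3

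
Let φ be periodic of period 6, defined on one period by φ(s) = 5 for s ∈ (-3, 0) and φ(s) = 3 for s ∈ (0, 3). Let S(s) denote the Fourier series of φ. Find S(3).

4

s = 3 differs from s = -3 by 1 full period(s), and the series is 6-periodic.
At s = -3 the one-sided limits are φ(-3^-) = 3 and φ(-3^+) = 5.
By Dirichlet's theorem the series converges to their average, [(3) + (5)]/2 = 4.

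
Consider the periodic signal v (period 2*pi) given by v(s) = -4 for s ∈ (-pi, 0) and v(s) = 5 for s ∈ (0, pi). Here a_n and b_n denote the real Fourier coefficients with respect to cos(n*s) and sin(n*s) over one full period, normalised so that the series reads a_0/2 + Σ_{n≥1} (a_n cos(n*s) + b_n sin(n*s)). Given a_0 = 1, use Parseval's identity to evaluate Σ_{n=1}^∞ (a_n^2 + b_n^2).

Parseval: a_0^2/2 + Σ_{n≥1} (a_n^2+b_n^2) = 1/pi ∫_{-pi}^{pi} v(s)^2 ds = 41.
Subtract a_0^2/2 = 1/2: Σ (a_n^2+b_n^2) = 81/2.

81/2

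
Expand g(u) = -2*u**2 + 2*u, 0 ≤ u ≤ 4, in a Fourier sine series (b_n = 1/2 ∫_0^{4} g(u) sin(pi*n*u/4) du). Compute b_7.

16*(16 - 147*pi**2)/(343*pi**3)

b_7 = 1/2 ∫_0^{4} (-2*u**2 + 2*u) sin(7*pi*u/4) du.
Integrating by parts twice (tabular method), an antiderivative of (-2*u**2 + 2*u) sin(7*pi*u/4) is 8*u**2*cos(7*pi*u/4)/(7*pi) - 64*u*sin(7*pi*u/4)/(49*pi**2) - 8*u*cos(7*pi*u/4)/(7*pi) + 32*sin(7*pi*u/4)/(49*pi**2) - 256*cos(7*pi*u/4)/(343*pi**3); evaluating from 0 to 4: ∫_{0}^{4} (-2*u**2 + 2*u) sin(7*pi*u/4) du = (32*(8 - 147*pi**2)/(343*pi**3)) - (-256/(343*pi**3)) = 32*(16 - 147*pi**2)/(343*pi**3).
Hence b_7 = (1/2)·(32*(16 - 147*pi**2)/(343*pi**3)) = 16*(16 - 147*pi**2)/(343*pi**3).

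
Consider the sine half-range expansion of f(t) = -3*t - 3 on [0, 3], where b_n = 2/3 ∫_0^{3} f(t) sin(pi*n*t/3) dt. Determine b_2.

9/pi

b_2 = 2/3 ∫_0^{3} (-3*t - 3) sin(2*pi*t/3) dt.
Integrating by parts (boundary term plus one more integral), an antiderivative of (-3*t - 3) sin(2*pi*t/3) is 9*t*cos(2*pi*t/3)/(2*pi) - 27*sin(2*pi*t/3)/(4*pi**2) + 9*cos(2*pi*t/3)/(2*pi); evaluating from 0 to 3: ∫_{0}^{3} (-3*t - 3) sin(2*pi*t/3) dt = (18/pi) - (9/(2*pi)) = 27/(2*pi).
Hence b_2 = (2/3)·(27/(2*pi)) = 9/pi.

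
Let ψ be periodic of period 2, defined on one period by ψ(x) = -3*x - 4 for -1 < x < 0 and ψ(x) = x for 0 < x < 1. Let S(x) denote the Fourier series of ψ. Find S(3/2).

-5/2

x = 3/2 differs from x = -1/2 by 1 full period(s), and the series is 2-periodic.
ψ is continuous at x = -1/2 with value -5/2, so the series converges to -5/2 there.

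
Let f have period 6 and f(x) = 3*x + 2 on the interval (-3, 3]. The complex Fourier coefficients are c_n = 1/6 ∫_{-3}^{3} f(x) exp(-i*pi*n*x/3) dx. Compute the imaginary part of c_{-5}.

9/(5*pi)

Since f is real-valued, Im(c_{-5}) = -1/6 ∫_{-3}^{3} f(x) sin(-5*pi*x/3) dx = b_{5}/2.
Integrating by parts (boundary term plus one more integral), an antiderivative of (3*x + 2) sin(-5*pi*x/3) is 9*x*cos(5*pi*x/3)/(5*pi) - 27*sin(5*pi*x/3)/(25*pi**2) + 6*cos(5*pi*x/3)/(5*pi); evaluating from -3 to 3: ∫_{-3}^{3} (3*x + 2) sin(-5*pi*x/3) dx = (-33/(5*pi)) - (21/(5*pi)) = -54/(5*pi).
Hence Im(c_{-5}) = (-1/6)·(-54/(5*pi)) = 9/(5*pi).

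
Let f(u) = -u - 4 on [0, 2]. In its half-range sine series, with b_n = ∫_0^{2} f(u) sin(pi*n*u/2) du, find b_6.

2/(3*pi)

b_6 = ∫_0^{2} (-u - 4) sin(3*pi*u) du.
Integrating by parts (boundary term plus one more integral), an antiderivative of (-u - 4) sin(3*pi*u) is u*cos(3*pi*u)/(3*pi) - sin(3*pi*u)/(9*pi**2) + 4*cos(3*pi*u)/(3*pi); evaluating from 0 to 2: ∫_{0}^{2} (-u - 4) sin(3*pi*u) du = (2/pi) - (4/(3*pi)) = 2/(3*pi).
Hence b_6 = 2/(3*pi).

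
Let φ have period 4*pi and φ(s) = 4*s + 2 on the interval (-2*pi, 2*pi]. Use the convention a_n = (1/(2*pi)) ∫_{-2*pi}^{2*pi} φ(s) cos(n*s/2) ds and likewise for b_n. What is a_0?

a_0 = (1/(2*pi)) ∫_{-2*pi}^{2*pi} φ(s) ds = (1/(2*pi)) · (8*pi) = 4.

4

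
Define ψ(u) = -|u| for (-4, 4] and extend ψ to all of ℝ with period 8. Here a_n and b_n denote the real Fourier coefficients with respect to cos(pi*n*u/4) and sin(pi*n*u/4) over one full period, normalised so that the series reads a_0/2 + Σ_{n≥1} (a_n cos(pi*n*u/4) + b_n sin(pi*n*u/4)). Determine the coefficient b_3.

b_3 = 1/4 ∫_{-4}^{4} ψ(u) sin(3*pi*u/4) du.
ψ is even and sin(3*pi*u/4) is odd, so the integrand is odd over a symmetric interval and the integral vanishes.

0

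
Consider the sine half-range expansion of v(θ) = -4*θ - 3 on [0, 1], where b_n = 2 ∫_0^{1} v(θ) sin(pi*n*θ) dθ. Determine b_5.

-4/pi

b_5 = 2 ∫_0^{1} (-4*θ - 3) sin(5*pi*θ) dθ.
Integrating by parts (boundary term plus one more integral), an antiderivative of (-4*θ - 3) sin(5*pi*θ) is 4*θ*cos(5*pi*θ)/(5*pi) - 4*sin(5*pi*θ)/(25*pi**2) + 3*cos(5*pi*θ)/(5*pi); evaluating from 0 to 1: ∫_{0}^{1} (-4*θ - 3) sin(5*pi*θ) dθ = (-7/(5*pi)) - (3/(5*pi)) = -2/pi.
Hence b_5 = 2·(-2/pi) = -4/pi.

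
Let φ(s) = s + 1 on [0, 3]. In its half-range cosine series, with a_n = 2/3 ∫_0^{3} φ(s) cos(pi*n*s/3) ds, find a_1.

a_1 = 2/3 ∫_0^{3} (s + 1) cos(pi*s/3) ds.
Integrating by parts (boundary term plus one more integral), an antiderivative of (s + 1) cos(pi*s/3) is 3*s*sin(pi*s/3)/pi + 3*sin(pi*s/3)/pi + 9*cos(pi*s/3)/pi**2; evaluating from 0 to 3: ∫_{0}^{3} (s + 1) cos(pi*s/3) ds = (-9/pi**2) - (9/pi**2) = -18/pi**2.
Hence a_1 = (2/3)·(-18/pi**2) = -12/pi**2.

-12/pi**2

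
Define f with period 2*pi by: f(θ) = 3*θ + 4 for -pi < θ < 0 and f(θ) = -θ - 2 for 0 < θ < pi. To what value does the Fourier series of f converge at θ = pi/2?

-2 - pi/2

f is continuous at θ = pi/2 with value -2 - pi/2, so the series converges to -2 - pi/2 there.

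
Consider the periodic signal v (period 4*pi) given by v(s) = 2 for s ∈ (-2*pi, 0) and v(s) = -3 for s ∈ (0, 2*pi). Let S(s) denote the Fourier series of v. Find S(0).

-1/2

At s = 0 the one-sided limits are v(0^-) = 2 and v(0^+) = -3.
By Dirichlet's theorem the series converges to their average, [(2) + (-3)]/2 = -1/2.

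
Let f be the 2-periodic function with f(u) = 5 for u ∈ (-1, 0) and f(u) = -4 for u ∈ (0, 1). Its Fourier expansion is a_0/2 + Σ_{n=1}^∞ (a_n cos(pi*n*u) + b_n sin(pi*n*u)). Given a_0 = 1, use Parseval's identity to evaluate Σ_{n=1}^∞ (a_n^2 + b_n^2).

81/2

Parseval: a_0^2/2 + Σ_{n≥1} (a_n^2+b_n^2) = ∫_{-1}^{1} f(u)^2 du = 41.
Subtract a_0^2/2 = 1/2: Σ (a_n^2+b_n^2) = 81/2.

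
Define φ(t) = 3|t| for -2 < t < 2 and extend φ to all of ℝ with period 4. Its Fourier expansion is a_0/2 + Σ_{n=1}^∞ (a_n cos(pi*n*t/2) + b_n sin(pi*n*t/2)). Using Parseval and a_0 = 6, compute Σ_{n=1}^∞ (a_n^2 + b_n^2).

6

Parseval: a_0^2/2 + Σ_{n≥1} (a_n^2+b_n^2) = 1/2 ∫_{-2}^{2} φ(t)^2 dt = 24.
Subtract a_0^2/2 = 18: Σ (a_n^2+b_n^2) = 6.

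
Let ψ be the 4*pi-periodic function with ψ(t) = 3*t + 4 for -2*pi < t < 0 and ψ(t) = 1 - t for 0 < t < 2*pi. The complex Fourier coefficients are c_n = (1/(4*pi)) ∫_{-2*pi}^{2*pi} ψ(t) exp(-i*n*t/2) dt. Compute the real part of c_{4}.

0

Since ψ is real-valued, Re(c_{4}) = (1/(4*pi)) ∫_{-2*pi}^{2*pi} ψ(t) cos(2*t) dt = a_{4}/2.
Split the integral at the breakpoints.
Integrating by parts (boundary term plus one more integral), an antiderivative of (3*t + 4) cos(2*t) is 3*t*sin(2*t)/2 + 2*sin(2*t) + 3*cos(2*t)/4; evaluating from -2*pi to 0: ∫_{-2*pi}^{0} (3*t + 4) cos(2*t) dt = (3/4) - (3/4) = 0.
Integrating by parts (boundary term plus one more integral), an antiderivative of (1 - t) cos(2*t) is -t*sin(2*t)/2 + sin(2*t)/2 - cos(2*t)/4; evaluating from 0 to 2*pi: ∫_{0}^{2*pi} (1 - t) cos(2*t) dt = (-1/4) - (-1/4) = 0.
So ∫_{-2*pi}^{2*pi} ψ(t) cos(2*t) dt = 0.
Hence Re(c_{4}) = (1/(4*pi))·(0) = 0.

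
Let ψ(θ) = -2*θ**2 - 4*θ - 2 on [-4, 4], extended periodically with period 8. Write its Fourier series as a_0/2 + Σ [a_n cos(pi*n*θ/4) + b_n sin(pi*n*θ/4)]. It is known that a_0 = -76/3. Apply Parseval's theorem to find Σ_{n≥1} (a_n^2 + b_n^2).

Parseval: a_0^2/2 + Σ_{n≥1} (a_n^2+b_n^2) = 1/4 ∫_{-4}^{4} ψ(θ)^2 dθ = 3368/5.
Subtract a_0^2/2 = 2888/9: Σ (a_n^2+b_n^2) = 15872/45.

15872/45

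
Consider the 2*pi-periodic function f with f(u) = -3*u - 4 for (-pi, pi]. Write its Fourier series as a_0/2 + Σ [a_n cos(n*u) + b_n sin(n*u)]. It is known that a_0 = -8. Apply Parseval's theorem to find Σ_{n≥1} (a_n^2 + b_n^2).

6*pi**2

Parseval: a_0^2/2 + Σ_{n≥1} (a_n^2+b_n^2) = 1/pi ∫_{-pi}^{pi} f(u)^2 du = 32 + 6*pi**2.
Subtract a_0^2/2 = 32: Σ (a_n^2+b_n^2) = 6*pi**2.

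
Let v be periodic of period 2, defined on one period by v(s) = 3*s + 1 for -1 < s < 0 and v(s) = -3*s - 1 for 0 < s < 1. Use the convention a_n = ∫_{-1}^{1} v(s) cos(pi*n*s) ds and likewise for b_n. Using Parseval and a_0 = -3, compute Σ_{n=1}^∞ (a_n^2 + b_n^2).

Parseval: a_0^2/2 + Σ_{n≥1} (a_n^2+b_n^2) = ∫_{-1}^{1} v(s)^2 ds = 8.
Subtract a_0^2/2 = 9/2: Σ (a_n^2+b_n^2) = 7/2.

7/2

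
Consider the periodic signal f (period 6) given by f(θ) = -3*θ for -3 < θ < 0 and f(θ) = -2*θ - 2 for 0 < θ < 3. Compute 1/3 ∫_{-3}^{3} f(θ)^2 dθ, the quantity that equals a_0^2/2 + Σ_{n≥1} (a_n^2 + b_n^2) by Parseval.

55

1/3 ∫_{-3}^{3} f(θ)^2 dθ = 1/3 · (165) = 55.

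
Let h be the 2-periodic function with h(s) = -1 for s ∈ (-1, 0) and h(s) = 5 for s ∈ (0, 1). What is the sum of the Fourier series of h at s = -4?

2

s = -4 differs from s = 0 by -2 full period(s), and the series is 2-periodic.
At s = 0 the one-sided limits are h(0^-) = -1 and h(0^+) = 5.
By Dirichlet's theorem the series converges to their average, [(-1) + (5)]/2 = 2.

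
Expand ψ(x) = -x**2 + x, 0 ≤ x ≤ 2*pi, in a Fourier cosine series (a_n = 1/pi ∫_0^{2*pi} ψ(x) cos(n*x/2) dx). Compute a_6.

-4/9

a_6 = 1/pi ∫_0^{2*pi} (-x**2 + x) cos(3*x) dx.
Integrating by parts twice (tabular method), an antiderivative of (-x**2 + x) cos(3*x) is -x**2*sin(3*x)/3 + x*sin(3*x)/3 - 2*x*cos(3*x)/9 + 2*sin(3*x)/27 + cos(3*x)/9; evaluating from 0 to 2*pi: ∫_{0}^{2*pi} (-x**2 + x) cos(3*x) dx = (1/9 - 4*pi/9) - (1/9) = -4*pi/9.
Hence a_6 = (1/pi)·(-4*pi/9) = -4/9.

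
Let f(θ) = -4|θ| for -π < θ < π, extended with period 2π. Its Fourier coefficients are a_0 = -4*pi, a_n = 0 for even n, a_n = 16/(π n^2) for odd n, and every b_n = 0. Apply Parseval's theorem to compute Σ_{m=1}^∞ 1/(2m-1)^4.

pi**4/96

Parseval: a_0^2/2 + Σ a_n^2 = (1/π) ∫_{-π}^{π} f(θ)^2 dθ = 32*pi**2/3.
Subtract a_0^2/2 = 8*pi**2: Σ a_n^2 = 8*pi**2/3.
Only odd n contribute, with a_n^2 = 256/(π^2 n^4), so Σ_{m≥1} 1/(2m-1)^4 = π^2·(8*pi**2/3)/256 = pi**4/96.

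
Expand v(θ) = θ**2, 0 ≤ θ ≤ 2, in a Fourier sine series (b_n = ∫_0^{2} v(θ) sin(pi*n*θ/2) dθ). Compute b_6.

-4/(3*pi)

b_6 = ∫_0^{2} (θ**2) sin(3*pi*θ) dθ.
Integrating by parts twice (tabular method), an antiderivative of (θ**2) sin(3*pi*θ) is -θ**2*cos(3*pi*θ)/(3*pi) + 2*θ*sin(3*pi*θ)/(9*pi**2) + 2*cos(3*pi*θ)/(27*pi**3); evaluating from 0 to 2: ∫_{0}^{2} (θ**2) sin(3*pi*θ) dθ = (2*(1 - 18*pi**2)/(27*pi**3)) - (2/(27*pi**3)) = -4/(3*pi).
Hence b_6 = -4/(3*pi).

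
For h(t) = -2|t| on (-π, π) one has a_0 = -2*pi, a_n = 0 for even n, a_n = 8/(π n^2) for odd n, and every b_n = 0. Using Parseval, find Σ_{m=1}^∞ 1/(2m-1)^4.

Parseval: a_0^2/2 + Σ a_n^2 = (1/π) ∫_{-π}^{π} h(t)^2 dt = 8*pi**2/3.
Subtract a_0^2/2 = 2*pi**2: Σ a_n^2 = 2*pi**2/3.
Only odd n contribute, with a_n^2 = 64/(π^2 n^4), so Σ_{m≥1} 1/(2m-1)^4 = π^2·(2*pi**2/3)/64 = pi**4/96.

pi**4/96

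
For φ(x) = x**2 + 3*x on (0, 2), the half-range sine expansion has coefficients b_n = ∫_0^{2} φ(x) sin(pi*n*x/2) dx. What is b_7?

4*(-8 + 245*pi**2)/(343*pi**3)

b_7 = ∫_0^{2} (x**2 + 3*x) sin(7*pi*x/2) dx.
Integrating by parts twice (tabular method), an antiderivative of (x**2 + 3*x) sin(7*pi*x/2) is -2*x**2*cos(7*pi*x/2)/(7*pi) + 8*x*sin(7*pi*x/2)/(49*pi**2) - 6*x*cos(7*pi*x/2)/(7*pi) + 12*sin(7*pi*x/2)/(49*pi**2) + 16*cos(7*pi*x/2)/(343*pi**3); evaluating from 0 to 2: ∫_{0}^{2} (x**2 + 3*x) sin(7*pi*x/2) dx = (4*(-4 + 245*pi**2)/(343*pi**3)) - (16/(343*pi**3)) = 4*(-8 + 245*pi**2)/(343*pi**3).
Hence b_7 = 4*(-8 + 245*pi**2)/(343*pi**3).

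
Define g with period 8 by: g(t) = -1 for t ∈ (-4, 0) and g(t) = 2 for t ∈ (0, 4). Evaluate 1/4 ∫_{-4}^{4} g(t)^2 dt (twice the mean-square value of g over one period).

5

1/4 ∫_{-4}^{4} g(t)^2 dt = 1/4 · (20) = 5.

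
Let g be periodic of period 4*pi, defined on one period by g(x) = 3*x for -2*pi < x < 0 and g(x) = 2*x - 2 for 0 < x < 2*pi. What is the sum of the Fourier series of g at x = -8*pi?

-1

x = -8*pi differs from x = 0 by -2 full period(s), and the series is 4*pi-periodic.
At x = 0 the one-sided limits are g(0^-) = 0 and g(0^+) = -2.
By Dirichlet's theorem the series converges to their average, [(0) + (-2)]/2 = -1.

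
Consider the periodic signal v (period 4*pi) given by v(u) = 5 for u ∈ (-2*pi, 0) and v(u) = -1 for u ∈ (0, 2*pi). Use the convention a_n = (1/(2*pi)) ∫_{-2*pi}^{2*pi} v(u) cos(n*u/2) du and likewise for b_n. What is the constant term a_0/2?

a_0 = (1/(2*pi)) ∫_{-2*pi}^{2*pi} v(u) du = (1/(2*pi)) · (8*pi) = 4.
So the constant term a_0/2 = 2.

2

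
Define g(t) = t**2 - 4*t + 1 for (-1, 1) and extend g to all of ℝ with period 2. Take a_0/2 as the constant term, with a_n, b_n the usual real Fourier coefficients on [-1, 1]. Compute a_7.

-4/(49*pi**2)

a_7 = ∫_{-1}^{1} g(t) cos(7*pi*t) dt.
Integrating by parts twice (tabular method), an antiderivative of (t**2 - 4*t + 1) cos(7*pi*t) is t**2*sin(7*pi*t)/(7*pi) - 4*t*sin(7*pi*t)/(7*pi) + 2*t*cos(7*pi*t)/(49*pi**2) - 2*sin(7*pi*t)/(343*pi**3) + sin(7*pi*t)/(7*pi) - 4*cos(7*pi*t)/(49*pi**2); evaluating from -1 to 1: ∫_{-1}^{1} (t**2 - 4*t + 1) cos(7*pi*t) dt = (2/(49*pi**2)) - (6/(49*pi**2)) = -4/(49*pi**2).
Hence a_7 = -4/(49*pi**2).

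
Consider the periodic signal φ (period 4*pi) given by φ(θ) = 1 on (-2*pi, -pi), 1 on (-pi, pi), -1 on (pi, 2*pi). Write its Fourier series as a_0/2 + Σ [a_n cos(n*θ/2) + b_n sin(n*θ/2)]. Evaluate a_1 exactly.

2/pi

a_1 = (1/(2*pi)) ∫_{-2*pi}^{2*pi} φ(θ) cos(θ/2) dθ.
Split the integral at the breakpoints.
Directly, an antiderivative of (1) cos(θ/2) is 2*sin(θ/2); evaluating from -2*pi to -pi: ∫_{-2*pi}^{-pi} (1) cos(θ/2) dθ = (-2) - (0) = -2.
Directly, an antiderivative of (1) cos(θ/2) is 2*sin(θ/2); evaluating from -pi to pi: ∫_{-pi}^{pi} (1) cos(θ/2) dθ = (2) - (-2) = 4.
Directly, an antiderivative of (-1) cos(θ/2) is -2*sin(θ/2); evaluating from pi to 2*pi: ∫_{pi}^{2*pi} (-1) cos(θ/2) dθ = (0) - (-2) = 2.
Summing the pieces and multiplying by (1/(2*pi)) gives a_1 = 2/pi.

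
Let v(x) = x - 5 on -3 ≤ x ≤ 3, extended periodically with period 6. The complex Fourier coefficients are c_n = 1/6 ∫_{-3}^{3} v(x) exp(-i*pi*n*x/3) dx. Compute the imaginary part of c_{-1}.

Since v is real-valued, Im(c_{-1}) = -1/6 ∫_{-3}^{3} v(x) sin(-pi*x/3) dx = b_{1}/2.
Integrating by parts (boundary term plus one more integral), an antiderivative of (x - 5) sin(-pi*x/3) is 3*x*cos(pi*x/3)/pi - 9*sin(pi*x/3)/pi**2 - 15*cos(pi*x/3)/pi; evaluating from -3 to 3: ∫_{-3}^{3} (x - 5) sin(-pi*x/3) dx = (6/pi) - (24/pi) = -18/pi.
Hence Im(c_{-1}) = (-1/6)·(-18/pi) = 3/pi.

3/pi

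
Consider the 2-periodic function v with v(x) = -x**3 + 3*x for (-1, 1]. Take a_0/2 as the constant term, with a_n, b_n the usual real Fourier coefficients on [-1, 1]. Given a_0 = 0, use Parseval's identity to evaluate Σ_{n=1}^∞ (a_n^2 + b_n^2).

136/35

Parseval: a_0^2/2 + Σ_{n≥1} (a_n^2+b_n^2) = ∫_{-1}^{1} v(x)^2 dx = 136/35.
Subtract a_0^2/2 = 0: Σ (a_n^2+b_n^2) = 136/35.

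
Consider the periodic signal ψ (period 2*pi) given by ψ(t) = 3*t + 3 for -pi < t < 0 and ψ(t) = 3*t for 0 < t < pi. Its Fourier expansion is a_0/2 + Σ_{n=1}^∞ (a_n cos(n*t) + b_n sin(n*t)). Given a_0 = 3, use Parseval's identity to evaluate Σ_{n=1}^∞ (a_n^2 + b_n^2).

Parseval: a_0^2/2 + Σ_{n≥1} (a_n^2+b_n^2) = 1/pi ∫_{-pi}^{pi} ψ(t)^2 dt = -9*pi + 9 + 6*pi**2.
Subtract a_0^2/2 = 9/2: Σ (a_n^2+b_n^2) = -9*pi + 9/2 + 6*pi**2.

-9*pi + 9/2 + 6*pi**2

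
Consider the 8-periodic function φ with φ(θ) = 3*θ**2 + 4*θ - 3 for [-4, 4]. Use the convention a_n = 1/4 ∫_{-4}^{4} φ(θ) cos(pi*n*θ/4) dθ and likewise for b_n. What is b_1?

b_1 = 1/4 ∫_{-4}^{4} φ(θ) sin(pi*θ/4) dθ.
Integrating by parts twice (tabular method), an antiderivative of (3*θ**2 + 4*θ - 3) sin(pi*θ/4) is -12*θ**2*cos(pi*θ/4)/pi + 96*θ*sin(pi*θ/4)/pi**2 - 16*θ*cos(pi*θ/4)/pi + 64*sin(pi*θ/4)/pi**2 + 12*cos(pi*θ/4)/pi + 384*cos(pi*θ/4)/pi**3; evaluating from -4 to 4: ∫_{-4}^{4} (3*θ**2 + 4*θ - 3) sin(pi*θ/4) dθ = (-384/pi**3 + 244/pi) - (-384/pi**3 + 116/pi) = 128/pi.
Hence b_1 = (1/4)·(128/pi) = 32/pi.

32/pi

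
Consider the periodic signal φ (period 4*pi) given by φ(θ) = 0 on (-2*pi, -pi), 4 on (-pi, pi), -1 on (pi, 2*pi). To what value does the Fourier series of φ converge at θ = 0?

φ is continuous at θ = 0 with value 4, so the series converges to 4 there.

4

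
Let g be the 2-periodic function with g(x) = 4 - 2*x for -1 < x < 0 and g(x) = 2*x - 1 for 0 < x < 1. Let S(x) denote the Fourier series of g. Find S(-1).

At x = -1 the one-sided limits are g(-1^-) = 1 and g(-1^+) = 6.
By Dirichlet's theorem the series converges to their average, [(1) + (6)]/2 = 7/2.

7/2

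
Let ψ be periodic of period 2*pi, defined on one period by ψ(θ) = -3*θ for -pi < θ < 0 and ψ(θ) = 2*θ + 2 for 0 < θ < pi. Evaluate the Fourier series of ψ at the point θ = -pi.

1 + 5*pi/2

θ = -pi differs from θ = pi by -1 full period(s), and the series is 2*pi-periodic.
At θ = pi the one-sided limits are ψ(pi^-) = 2 + 2*pi and ψ(pi^+) = 3*pi.
By Dirichlet's theorem the series converges to their average, [(2 + 2*pi) + (3*pi)]/2 = 1 + 5*pi/2.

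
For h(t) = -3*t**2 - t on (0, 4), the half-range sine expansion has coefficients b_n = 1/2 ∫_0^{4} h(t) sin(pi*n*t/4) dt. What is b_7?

8*(48 - 637*pi**2)/(343*pi**3)

b_7 = 1/2 ∫_0^{4} (-3*t**2 - t) sin(7*pi*t/4) dt.
Integrating by parts twice (tabular method), an antiderivative of (-3*t**2 - t) sin(7*pi*t/4) is 12*t**2*cos(7*pi*t/4)/(7*pi) - 96*t*sin(7*pi*t/4)/(49*pi**2) + 4*t*cos(7*pi*t/4)/(7*pi) - 16*sin(7*pi*t/4)/(49*pi**2) - 384*cos(7*pi*t/4)/(343*pi**3); evaluating from 0 to 4: ∫_{0}^{4} (-3*t**2 - t) sin(7*pi*t/4) dt = (16*(24 - 637*pi**2)/(343*pi**3)) - (-384/(343*pi**3)) = 16*(48 - 637*pi**2)/(343*pi**3).
Hence b_7 = (1/2)·(16*(48 - 637*pi**2)/(343*pi**3)) = 8*(48 - 637*pi**2)/(343*pi**3).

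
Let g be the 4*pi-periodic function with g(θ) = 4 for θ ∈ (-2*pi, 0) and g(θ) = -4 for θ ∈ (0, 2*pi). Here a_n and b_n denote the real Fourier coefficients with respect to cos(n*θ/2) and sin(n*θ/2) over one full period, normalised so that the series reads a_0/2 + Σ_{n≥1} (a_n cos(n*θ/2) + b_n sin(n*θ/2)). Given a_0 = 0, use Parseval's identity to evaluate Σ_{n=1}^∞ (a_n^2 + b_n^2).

Parseval: a_0^2/2 + Σ_{n≥1} (a_n^2+b_n^2) = (1/(2*pi)) ∫_{-2*pi}^{2*pi} g(θ)^2 dθ = 32.
Subtract a_0^2/2 = 0: Σ (a_n^2+b_n^2) = 32.

32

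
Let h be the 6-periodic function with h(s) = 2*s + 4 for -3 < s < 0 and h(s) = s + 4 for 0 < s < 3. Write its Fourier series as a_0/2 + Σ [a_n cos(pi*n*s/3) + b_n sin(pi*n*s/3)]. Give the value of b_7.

b_7 = 1/3 ∫_{-3}^{3} h(s) sin(7*pi*s/3) ds.
Split the integral at the breakpoints.
Integrating by parts (boundary term plus one more integral), an antiderivative of (2*s + 4) sin(7*pi*s/3) is -6*s*cos(7*pi*s/3)/(7*pi) + 18*sin(7*pi*s/3)/(49*pi**2) - 12*cos(7*pi*s/3)/(7*pi); evaluating from -3 to 0: ∫_{-3}^{0} (2*s + 4) sin(7*pi*s/3) ds = (-12/(7*pi)) - (-6/(7*pi)) = -6/(7*pi).
Integrating by parts (boundary term plus one more integral), an antiderivative of (s + 4) sin(7*pi*s/3) is -3*s*cos(7*pi*s/3)/(7*pi) + 9*sin(7*pi*s/3)/(49*pi**2) - 12*cos(7*pi*s/3)/(7*pi); evaluating from 0 to 3: ∫_{0}^{3} (s + 4) sin(7*pi*s/3) ds = (3/pi) - (-12/(7*pi)) = 33/(7*pi).
Summing the pieces and multiplying by (1/3) gives b_7 = 9/(7*pi).

9/(7*pi)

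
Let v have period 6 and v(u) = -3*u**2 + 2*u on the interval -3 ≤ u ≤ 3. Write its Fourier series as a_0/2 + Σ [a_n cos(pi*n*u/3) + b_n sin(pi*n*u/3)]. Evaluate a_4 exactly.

a_4 = 1/3 ∫_{-3}^{3} v(u) cos(4*pi*u/3) du.
Integrating by parts twice (tabular method), an antiderivative of (-3*u**2 + 2*u) cos(4*pi*u/3) is -9*u**2*sin(4*pi*u/3)/(4*pi) + 3*u*sin(4*pi*u/3)/(2*pi) - 27*u*cos(4*pi*u/3)/(8*pi**2) + 81*sin(4*pi*u/3)/(32*pi**3) + 9*cos(4*pi*u/3)/(8*pi**2); evaluating from -3 to 3: ∫_{-3}^{3} (-3*u**2 + 2*u) cos(4*pi*u/3) du = (-9/pi**2) - (45/(4*pi**2)) = -81/(4*pi**2).
Hence a_4 = (1/3)·(-81/(4*pi**2)) = -27/(4*pi**2).

-27/(4*pi**2)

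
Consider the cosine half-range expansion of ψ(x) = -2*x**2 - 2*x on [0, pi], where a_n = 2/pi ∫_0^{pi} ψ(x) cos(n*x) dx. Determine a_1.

a_1 = 2/pi ∫_0^{pi} (-2*x**2 - 2*x) cos(x) dx.
Integrating by parts twice (tabular method), an antiderivative of (-2*x**2 - 2*x) cos(x) is -2*x**2*sin(x) - 2*x*sin(x) - 4*x*cos(x) + 4*sin(x) - 2*cos(x); evaluating from 0 to pi: ∫_{0}^{pi} (-2*x**2 - 2*x) cos(x) dx = (2 + 4*pi) - (-2) = 4 + 4*pi.
Hence a_1 = (2/pi)·(4 + 4*pi) = 8/pi + 8.

8/pi + 8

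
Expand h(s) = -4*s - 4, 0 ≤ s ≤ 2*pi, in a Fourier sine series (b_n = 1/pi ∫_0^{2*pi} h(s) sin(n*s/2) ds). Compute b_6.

8/3

b_6 = 1/pi ∫_0^{2*pi} (-4*s - 4) sin(3*s) ds.
Integrating by parts (boundary term plus one more integral), an antiderivative of (-4*s - 4) sin(3*s) is 4*s*cos(3*s)/3 - 4*sin(3*s)/9 + 4*cos(3*s)/3; evaluating from 0 to 2*pi: ∫_{0}^{2*pi} (-4*s - 4) sin(3*s) ds = (4/3 + 8*pi/3) - (4/3) = 8*pi/3.
Hence b_6 = (1/pi)·(8*pi/3) = 8/3.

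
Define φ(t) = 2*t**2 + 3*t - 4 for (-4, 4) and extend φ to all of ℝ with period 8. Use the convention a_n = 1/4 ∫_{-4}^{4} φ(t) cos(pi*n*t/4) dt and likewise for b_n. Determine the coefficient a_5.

-128/(25*pi**2)

a_5 = 1/4 ∫_{-4}^{4} φ(t) cos(5*pi*t/4) dt.
Integrating by parts twice (tabular method), an antiderivative of (2*t**2 + 3*t - 4) cos(5*pi*t/4) is 8*t**2*sin(5*pi*t/4)/(5*pi) + 12*t*sin(5*pi*t/4)/(5*pi) + 64*t*cos(5*pi*t/4)/(25*pi**2) - 16*sin(5*pi*t/4)/(5*pi) - 256*sin(5*pi*t/4)/(125*pi**3) + 48*cos(5*pi*t/4)/(25*pi**2); evaluating from -4 to 4: ∫_{-4}^{4} (2*t**2 + 3*t - 4) cos(5*pi*t/4) dt = (-304/(25*pi**2)) - (208/(25*pi**2)) = -512/(25*pi**2).
Hence a_5 = (1/4)·(-512/(25*pi**2)) = -128/(25*pi**2).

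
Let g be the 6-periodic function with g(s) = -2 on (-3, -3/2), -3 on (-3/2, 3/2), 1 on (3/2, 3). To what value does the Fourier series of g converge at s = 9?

-1/2

s = 9 differs from s = 3 by 1 full period(s), and the series is 6-periodic.
At s = 3 the one-sided limits are g(3^-) = 1 and g(3^+) = -2.
By Dirichlet's theorem the series converges to their average, [(1) + (-2)]/2 = -1/2.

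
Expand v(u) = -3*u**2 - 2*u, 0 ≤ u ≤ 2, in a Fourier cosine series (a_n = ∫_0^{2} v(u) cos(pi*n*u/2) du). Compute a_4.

a_4 = ∫_0^{2} (-3*u**2 - 2*u) cos(2*pi*u) du.
Integrating by parts twice (tabular method), an antiderivative of (-3*u**2 - 2*u) cos(2*pi*u) is -3*u**2*sin(2*pi*u)/(2*pi) - u*sin(2*pi*u)/pi - 3*u*cos(2*pi*u)/(2*pi**2) + 3*sin(2*pi*u)/(4*pi**3) - cos(2*pi*u)/(2*pi**2); evaluating from 0 to 2: ∫_{0}^{2} (-3*u**2 - 2*u) cos(2*pi*u) du = (-7/(2*pi**2)) - (-1/(2*pi**2)) = -3/pi**2.
Hence a_4 = -3/pi**2.

-3/pi**2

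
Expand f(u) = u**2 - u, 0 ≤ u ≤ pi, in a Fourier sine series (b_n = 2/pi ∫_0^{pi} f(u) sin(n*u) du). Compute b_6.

b_6 = 2/pi ∫_0^{pi} (u**2 - u) sin(6*u) du.
Integrating by parts twice (tabular method), an antiderivative of (u**2 - u) sin(6*u) is -u**2*cos(6*u)/6 + u*sin(6*u)/18 + u*cos(6*u)/6 - sin(6*u)/36 + cos(6*u)/108; evaluating from 0 to pi: ∫_{0}^{pi} (u**2 - u) sin(6*u) du = (-pi**2/6 + 1/108 + pi/6) - (1/108) = pi*(1 - pi)/6.
Hence b_6 = (2/pi)·(pi*(1 - pi)/6) = 1/3 - pi/3.

1/3 - pi/3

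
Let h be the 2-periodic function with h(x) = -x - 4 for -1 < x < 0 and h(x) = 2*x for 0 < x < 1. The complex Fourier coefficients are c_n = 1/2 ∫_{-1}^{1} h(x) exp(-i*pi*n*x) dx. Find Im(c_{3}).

-3/(2*pi)

Since h is real-valued, Im(c_{3}) = -1/2 ∫_{-1}^{1} h(x) sin(3*pi*x) dx = -b_{3}/2.
Split the integral at the breakpoints.
Integrating by parts (boundary term plus one more integral), an antiderivative of (-x - 4) sin(3*pi*x) is x*cos(3*pi*x)/(3*pi) - sin(3*pi*x)/(9*pi**2) + 4*cos(3*pi*x)/(3*pi); evaluating from -1 to 0: ∫_{-1}^{0} (-x - 4) sin(3*pi*x) dx = (4/(3*pi)) - (-1/pi) = 7/(3*pi).
Integrating by parts (boundary term plus one more integral), an antiderivative of (2*x) sin(3*pi*x) is -2*x*cos(3*pi*x)/(3*pi) + 2*sin(3*pi*x)/(9*pi**2); evaluating from 0 to 1: ∫_{0}^{1} (2*x) sin(3*pi*x) dx = (2/(3*pi)) - (0) = 2/(3*pi).
So ∫_{-1}^{1} h(x) sin(3*pi*x) dx = 3/pi.
Hence Im(c_{3}) = (-1/2)·(3/pi) = -3/(2*pi).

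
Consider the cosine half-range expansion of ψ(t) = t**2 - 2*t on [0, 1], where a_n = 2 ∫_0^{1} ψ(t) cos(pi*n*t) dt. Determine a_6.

1/(9*pi**2)

a_6 = 2 ∫_0^{1} (t**2 - 2*t) cos(6*pi*t) dt.
Integrating by parts twice (tabular method), an antiderivative of (t**2 - 2*t) cos(6*pi*t) is t**2*sin(6*pi*t)/(6*pi) - t*sin(6*pi*t)/(3*pi) + t*cos(6*pi*t)/(18*pi**2) - sin(6*pi*t)/(108*pi**3) - cos(6*pi*t)/(18*pi**2); evaluating from 0 to 1: ∫_{0}^{1} (t**2 - 2*t) cos(6*pi*t) dt = (0) - (-1/(18*pi**2)) = 1/(18*pi**2).
Hence a_6 = 2·(1/(18*pi**2)) = 1/(9*pi**2).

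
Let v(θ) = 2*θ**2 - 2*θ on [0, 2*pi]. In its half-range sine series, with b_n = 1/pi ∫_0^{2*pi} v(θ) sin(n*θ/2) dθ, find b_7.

8*(-49*pi - 8 + 98*pi**2)/(343*pi)

b_7 = 1/pi ∫_0^{2*pi} (2*θ**2 - 2*θ) sin(7*θ/2) dθ.
Integrating by parts twice (tabular method), an antiderivative of (2*θ**2 - 2*θ) sin(7*θ/2) is -4*θ**2*cos(7*θ/2)/7 + 16*θ*sin(7*θ/2)/49 + 4*θ*cos(7*θ/2)/7 - 8*sin(7*θ/2)/49 + 32*cos(7*θ/2)/343; evaluating from 0 to 2*pi: ∫_{0}^{2*pi} (2*θ**2 - 2*θ) sin(7*θ/2) dθ = (-8*pi/7 - 32/343 + 16*pi**2/7) - (32/343) = -8*pi/7 - 64/343 + 16*pi**2/7.
Hence b_7 = (1/pi)·(-8*pi/7 - 64/343 + 16*pi**2/7) = 8*(-49*pi - 8 + 98*pi**2)/(343*pi).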